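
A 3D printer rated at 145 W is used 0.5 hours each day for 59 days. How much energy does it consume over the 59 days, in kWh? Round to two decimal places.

Runtime = 0.5 h/day × 59 days = 29.5 h
Energy = 0.145 kW × 29.5 h = 4.2775 kWh ≈ 4.28 kWh

4.28 kWh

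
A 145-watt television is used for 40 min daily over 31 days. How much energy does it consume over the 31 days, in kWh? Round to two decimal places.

3.00 kWh

Runtime = 40 min × 31 = 1240 min = 20.666666… h
Energy = 0.145 kW × 20.666666… h = 2.996666… kWh ≈ 3.00 kWh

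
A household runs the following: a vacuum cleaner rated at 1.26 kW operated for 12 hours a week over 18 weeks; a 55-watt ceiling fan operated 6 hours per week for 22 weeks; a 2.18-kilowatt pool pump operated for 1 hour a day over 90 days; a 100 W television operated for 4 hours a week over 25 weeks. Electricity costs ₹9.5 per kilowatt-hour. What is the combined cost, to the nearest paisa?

₹4613.39

vacuum cleaner: Runtime = 12 h/week × 18 weeks = 216 h
vacuum cleaner: 1.26 kW × 216 h = 272.16 kWh
ceiling fan: Runtime = 6 h/week × 22 weeks = 132 h
ceiling fan: 0.055 kW × 132 h = 7.26 kWh
pool pump: Runtime = 1 h/day × 90 days = 90 h
pool pump: 2.18 kW × 90 h = 196.2 kWh
television: Runtime = 4 h/week × 25 weeks = 100 h
television: 0.1 kW × 100 h = 10 kWh
Total energy = 485.62 kWh
Cost = 485.62 × ₹9.5 = ₹4613.39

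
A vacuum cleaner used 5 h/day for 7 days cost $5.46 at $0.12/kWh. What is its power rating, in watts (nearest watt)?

Energy = $5.46 ÷ $0.12/kWh = 45.5 kWh
Runtime = 5 h/day × 7 days = 35 h
Power = 45.5 kWh ÷ 35 h = 1.3 kW = 1300 W

1300 W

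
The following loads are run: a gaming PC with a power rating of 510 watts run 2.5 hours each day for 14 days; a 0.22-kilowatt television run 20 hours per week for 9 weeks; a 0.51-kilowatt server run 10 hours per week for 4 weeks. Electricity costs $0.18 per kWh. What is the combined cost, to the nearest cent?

gaming PC: Runtime = 2.5 h/day × 14 days = 35 h
gaming PC: 0.51 kW × 35 h = 17.85 kWh
television: Runtime = 20 h/week × 9 weeks = 180 h
television: 0.22 kW × 180 h = 39.6 kWh
server: Runtime = 10 h/week × 4 weeks = 40 h
server: 0.51 kW × 40 h = 20.4 kWh
Total energy = 77.85 kWh
Cost = 77.85 × $0.18 = $14.01

$14.01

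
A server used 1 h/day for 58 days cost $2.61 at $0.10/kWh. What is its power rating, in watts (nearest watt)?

450 W

Energy = $2.61 ÷ $0.10/kWh = 26.1 kWh
Runtime = 1 h/day × 58 days = 58 h
Power = 26.1 kWh ÷ 58 h = 0.45 kW = 450 W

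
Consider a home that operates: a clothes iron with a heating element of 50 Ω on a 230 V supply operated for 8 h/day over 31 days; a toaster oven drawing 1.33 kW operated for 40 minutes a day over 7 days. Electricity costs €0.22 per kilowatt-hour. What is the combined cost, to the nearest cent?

€59.09

clothes iron: Power = V²/R = 230²/50 = 1058 W = 1.058 kW
clothes iron: Runtime = 8 h/day × 31 days = 248 h
clothes iron: 1.058 kW × 248 h = 262.384 kWh
toaster oven: Runtime = 40 min × 7 = 280 min = 4.666666… h
toaster oven: 1.33 kW × 4.666666… h = 6.206666… kWh
Total energy = 268.590666… kWh
Cost = 268.590666… × €0.22 = €59.09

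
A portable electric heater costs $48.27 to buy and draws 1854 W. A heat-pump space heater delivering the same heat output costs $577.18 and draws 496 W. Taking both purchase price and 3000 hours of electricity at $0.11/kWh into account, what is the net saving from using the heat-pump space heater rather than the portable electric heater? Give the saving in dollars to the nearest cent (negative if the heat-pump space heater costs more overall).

-$80.77

portable electric heater: $48.27 + (1854/1000) kW × 3000 h × $0.11 = $48.27 + $611.82 = $660.09
heat-pump space heater: $577.18 + (496/1000) kW × 3000 h × $0.11 = $577.18 + $163.68 = $740.86
Saving = $660.09 − $740.86 = −$80.77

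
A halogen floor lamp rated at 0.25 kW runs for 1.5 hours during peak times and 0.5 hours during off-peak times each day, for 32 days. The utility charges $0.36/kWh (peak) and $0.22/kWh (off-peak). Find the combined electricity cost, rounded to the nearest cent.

Peak energy = 0.25 kW × 1.5 h × 32 = 12 kWh
Off-peak energy = 0.25 kW × 0.5 h × 32 = 4 kWh
Cost = 12 × $0.36 + 4 × $0.22 = $4.32 + $0.88 = $5.20

$5.20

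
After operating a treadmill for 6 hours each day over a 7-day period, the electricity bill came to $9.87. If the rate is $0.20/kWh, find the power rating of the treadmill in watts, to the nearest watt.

1175 W

Energy = $9.87 ÷ $0.20/kWh = 49.35 kWh
Runtime = 6 h/day × 7 days = 42 h
Power = 49.35 kWh ÷ 42 h = 1.175 kW = 1175 W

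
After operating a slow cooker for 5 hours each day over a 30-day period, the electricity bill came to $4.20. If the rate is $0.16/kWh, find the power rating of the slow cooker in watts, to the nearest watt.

Energy = $4.20 ÷ $0.16/kWh = 26.25 kWh
Runtime = 5 h/day × 30 days = 150 h
Power = 26.25 kWh ÷ 150 h = 0.175 kW = 175 W

175 W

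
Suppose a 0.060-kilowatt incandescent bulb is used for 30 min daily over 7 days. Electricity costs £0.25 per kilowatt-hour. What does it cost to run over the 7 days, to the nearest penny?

£0.05

Runtime = 30 min × 7 = 210 min = 3.5 h
Energy = 0.06 kW × 3.5 h = 0.21 kWh
Cost = 0.21 kWh × £0.25/kWh = £0.05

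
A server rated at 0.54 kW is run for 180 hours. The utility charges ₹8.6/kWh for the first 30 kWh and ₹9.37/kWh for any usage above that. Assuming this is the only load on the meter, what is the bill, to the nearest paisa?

Energy = 0.54 kW × 180 h = 97.2 kWh
Tier 1 (0–30 kWh): 30 × ₹8.6 = ₹258
Above 30 kWh: 67.2 × ₹9.37 = ₹629.664
Bill = ₹887.66

₹887.66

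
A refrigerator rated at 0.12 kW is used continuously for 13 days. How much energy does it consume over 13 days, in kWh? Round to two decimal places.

37.44 kWh

Runtime = 24 h × 13 = 312 h
Energy = 0.12 kW × 312 h = 37.44 kWh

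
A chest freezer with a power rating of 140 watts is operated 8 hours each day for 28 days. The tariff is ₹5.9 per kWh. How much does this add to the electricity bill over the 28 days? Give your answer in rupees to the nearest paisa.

Runtime = 8 h/day × 28 days = 224 h
Energy = 0.14 kW × 224 h = 31.36 kWh
Cost = 31.36 kWh × ₹5.9/kWh = ₹185.02

₹185.02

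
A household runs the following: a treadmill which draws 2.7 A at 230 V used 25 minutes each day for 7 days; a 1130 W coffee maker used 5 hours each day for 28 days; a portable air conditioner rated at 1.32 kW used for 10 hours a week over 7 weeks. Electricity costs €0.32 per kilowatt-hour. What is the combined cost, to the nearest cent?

treadmill: Power = 2.7 A × 230 V = 621 W = 0.621 kW
treadmill: Runtime = 25 min × 7 = 175 min = 2.916666… h
treadmill: 0.621 kW × 2.916666… h = 1.81125 kWh
coffee maker: Runtime = 5 h/day × 28 days = 140 h
coffee maker: 1.13 kW × 140 h = 158.2 kWh
portable air conditioner: Runtime = 10 h/week × 7 weeks = 70 h
portable air conditioner: 1.32 kW × 70 h = 92.4 kWh
Total energy = 252.41125 kWh
Cost = 252.41125 × €0.32 = €80.77

€80.77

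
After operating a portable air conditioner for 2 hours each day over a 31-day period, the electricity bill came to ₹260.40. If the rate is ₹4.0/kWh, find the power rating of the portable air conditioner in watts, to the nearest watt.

1050 W

Energy = ₹260.40 ÷ ₹4.0/kWh = 65.1 kWh
Runtime = 2 h/day × 31 days = 62 h
Power = 65.1 kWh ÷ 62 h = 1.05 kW = 1050 W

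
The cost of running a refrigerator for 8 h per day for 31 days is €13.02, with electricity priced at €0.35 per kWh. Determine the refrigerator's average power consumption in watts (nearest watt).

Energy = €13.02 ÷ €0.35/kWh = 37.2 kWh
Runtime = 8 h/day × 31 days = 248 h
Power = 37.2 kWh ÷ 248 h = 0.15 kW = 150 W

150 W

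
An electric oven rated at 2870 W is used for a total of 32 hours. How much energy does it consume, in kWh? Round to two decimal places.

Energy = 2.87 kW × 32 h = 91.84 kWh

91.84 kWh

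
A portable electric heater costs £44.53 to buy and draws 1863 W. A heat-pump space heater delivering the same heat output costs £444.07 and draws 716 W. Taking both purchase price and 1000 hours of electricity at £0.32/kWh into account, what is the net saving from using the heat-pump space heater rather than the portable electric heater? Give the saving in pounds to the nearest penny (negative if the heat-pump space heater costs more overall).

-£32.50

portable electric heater: £44.53 + (1863/1000) kW × 1000 h × £0.32 = £44.53 + £596.16 = £640.69
heat-pump space heater: £444.07 + (716/1000) kW × 1000 h × £0.32 = £444.07 + £229.12 = £673.19
Saving = £640.69 − £673.19 = −£32.5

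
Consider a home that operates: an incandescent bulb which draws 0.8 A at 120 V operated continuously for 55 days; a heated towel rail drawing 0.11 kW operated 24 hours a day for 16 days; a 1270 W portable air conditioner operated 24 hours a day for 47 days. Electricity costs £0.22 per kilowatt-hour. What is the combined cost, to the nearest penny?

incandescent bulb: Power = 0.8 A × 120 V = 96 W = 0.096 kW
incandescent bulb: Runtime = 24 h × 55 = 1320 h
incandescent bulb: 0.096 kW × 1320 h = 126.72 kWh
heated towel rail: Runtime = 24 h × 16 = 384 h
heated towel rail: 0.11 kW × 384 h = 42.24 kWh
portable air conditioner: Runtime = 24 h × 47 = 1128 h
portable air conditioner: 1.27 kW × 1128 h = 1432.56 kWh
Total energy = 1601.52 kWh
Cost = 1601.52 × £0.22 = £352.33

£352.33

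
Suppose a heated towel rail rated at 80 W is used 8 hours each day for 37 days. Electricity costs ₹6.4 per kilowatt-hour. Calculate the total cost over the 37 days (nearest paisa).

Runtime = 8 h/day × 37 days = 296 h
Energy = 0.08 kW × 296 h = 23.68 kWh
Cost = 23.68 kWh × ₹6.4/kWh = ₹151.55

₹151.55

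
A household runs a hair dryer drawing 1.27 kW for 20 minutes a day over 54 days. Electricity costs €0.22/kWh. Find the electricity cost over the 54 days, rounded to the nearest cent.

€5.03

Runtime = 20 min × 54 = 1080 min = 18 h
Energy = 1.27 kW × 18 h = 22.86 kWh
Cost = 22.86 kWh × €0.22/kWh = €5.03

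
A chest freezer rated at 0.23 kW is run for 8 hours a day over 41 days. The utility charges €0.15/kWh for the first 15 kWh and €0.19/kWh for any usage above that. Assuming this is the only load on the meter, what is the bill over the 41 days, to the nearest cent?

Runtime = 8 h/day × 41 days = 328 h
Energy = 0.23 kW × 328 h = 75.44 kWh
Tier 1 (0–15 kWh): 15 × €0.15 = €2.25
Above 15 kWh: 60.44 × €0.19 = €11.4836
Bill = €13.73

€13.73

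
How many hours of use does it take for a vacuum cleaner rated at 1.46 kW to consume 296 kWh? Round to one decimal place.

202.7 h

Hours = 296 kWh ÷ 1.46 kW = 202.7 h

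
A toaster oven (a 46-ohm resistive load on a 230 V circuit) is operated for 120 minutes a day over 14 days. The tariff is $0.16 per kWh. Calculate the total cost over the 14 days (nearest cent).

$5.15

Power = V²/R = 230²/46 = 1150 W = 1.15 kW
Runtime = 120 min × 14 = 1680 min = 28 h
Energy = 1.15 kW × 28 h = 32.2 kWh
Cost = 32.2 kWh × $0.16/kWh = $5.15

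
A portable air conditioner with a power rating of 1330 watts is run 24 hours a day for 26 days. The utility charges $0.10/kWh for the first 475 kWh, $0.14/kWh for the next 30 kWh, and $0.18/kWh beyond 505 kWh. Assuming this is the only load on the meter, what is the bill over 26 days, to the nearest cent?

Runtime = 24 h × 26 = 624 h
Energy = 1.33 kW × 624 h = 829.92 kWh
Tier 1 (0–475 kWh): 475 × $0.10 = $47.5
Tier 2 (475–505 kWh): 30 × $0.14 = $4.2
Above 505 kWh: 324.92 × $0.18 = $58.4856
Bill = $110.19

$110.19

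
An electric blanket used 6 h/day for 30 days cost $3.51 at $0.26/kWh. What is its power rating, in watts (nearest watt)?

75 W

Energy = $3.51 ÷ $0.26/kWh = 13.5 kWh
Runtime = 6 h/day × 30 days = 180 h
Power = 13.5 kWh ÷ 180 h = 0.075 kW = 75 W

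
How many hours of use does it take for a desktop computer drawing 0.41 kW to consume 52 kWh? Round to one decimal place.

Hours = 52 kWh ÷ 0.41 kW = 126.8 h

126.8 h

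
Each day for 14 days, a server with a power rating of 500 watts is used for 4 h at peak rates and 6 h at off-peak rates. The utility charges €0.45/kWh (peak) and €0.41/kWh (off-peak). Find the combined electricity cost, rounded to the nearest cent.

€29.82

Peak energy = 0.5 kW × 4 h × 14 = 28 kWh
Off-peak energy = 0.5 kW × 6 h × 14 = 42 kWh
Cost = 28 × €0.45 + 42 × €0.41 = €12.6 + €17.22 = €29.82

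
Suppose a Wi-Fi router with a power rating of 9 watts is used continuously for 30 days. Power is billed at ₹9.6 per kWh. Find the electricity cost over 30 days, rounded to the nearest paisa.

₹62.21

Runtime = 24 h × 30 = 720 h
Energy = 0.009 kW × 720 h = 6.48 kWh
Cost = 6.48 kWh × ₹9.6/kWh = ₹62.21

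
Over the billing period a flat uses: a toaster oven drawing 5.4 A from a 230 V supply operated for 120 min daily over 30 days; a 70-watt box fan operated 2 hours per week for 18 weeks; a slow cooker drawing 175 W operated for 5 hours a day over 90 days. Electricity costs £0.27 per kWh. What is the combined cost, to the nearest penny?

£42.06

toaster oven: Power = 5.4 A × 230 V = 1242 W = 1.242 kW
toaster oven: Runtime = 120 min × 30 = 3600 min = 60 h
toaster oven: 1.242 kW × 60 h = 74.52 kWh
box fan: Runtime = 2 h/week × 18 weeks = 36 h
box fan: 0.07 kW × 36 h = 2.52 kWh
slow cooker: Runtime = 5 h/day × 90 days = 450 h
slow cooker: 0.175 kW × 450 h = 78.75 kWh
Total energy = 155.79 kWh
Cost = 155.79 × £0.27 = £42.06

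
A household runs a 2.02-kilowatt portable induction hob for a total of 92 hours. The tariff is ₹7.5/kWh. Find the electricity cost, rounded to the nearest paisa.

Energy = 2.02 kW × 92 h = 185.84 kWh
Cost = 185.84 kWh × ₹7.5/kWh = ₹1393.80

₹1393.80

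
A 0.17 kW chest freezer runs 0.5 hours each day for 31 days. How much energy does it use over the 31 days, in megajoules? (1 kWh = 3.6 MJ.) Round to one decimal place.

9.5 MJ

Runtime = 0.5 h/day × 31 days = 15.5 h
Energy = 0.17 kW × 15.5 h = 2.635 kWh
= 2.635 × 3.6 MJ = 9.5 MJ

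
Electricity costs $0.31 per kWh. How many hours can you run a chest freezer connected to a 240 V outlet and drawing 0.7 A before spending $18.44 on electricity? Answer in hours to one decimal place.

Power = 0.7 A × 240 V = 168 W = 0.168 kW
Energy available = $18.44 ÷ $0.31/kWh = 59.4839 kWh
Hours = 59.4839 kWh ÷ 0.168 kW = 354.1 h

354.1 h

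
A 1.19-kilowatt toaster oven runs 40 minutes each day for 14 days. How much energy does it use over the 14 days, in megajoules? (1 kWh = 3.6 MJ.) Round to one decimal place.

Runtime = 40 min × 14 = 560 min = 9.333333… h
Energy = 1.19 kW × 9.333333… h = 11.106666… kWh
= 11.106666… × 3.6 MJ = 40.0 MJ

40.0 MJ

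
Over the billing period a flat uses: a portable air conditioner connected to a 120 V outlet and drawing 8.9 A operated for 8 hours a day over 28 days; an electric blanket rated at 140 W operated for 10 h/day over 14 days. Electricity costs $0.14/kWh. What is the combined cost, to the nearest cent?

portable air conditioner: Power = 8.9 A × 120 V = 1068 W = 1.068 kW
portable air conditioner: Runtime = 8 h/day × 28 days = 224 h
portable air conditioner: 1.068 kW × 224 h = 239.232 kWh
electric blanket: Runtime = 10 h/day × 14 days = 140 h
electric blanket: 0.14 kW × 140 h = 19.6 kWh
Total energy = 258.832 kWh
Cost = 258.832 × $0.14 = $36.24

$36.24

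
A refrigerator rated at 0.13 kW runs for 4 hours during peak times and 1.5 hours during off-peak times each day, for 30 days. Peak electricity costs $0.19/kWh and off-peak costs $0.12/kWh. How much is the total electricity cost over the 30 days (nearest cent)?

Peak energy = 0.13 kW × 4 h × 30 = 15.6 kWh
Off-peak energy = 0.13 kW × 1.5 h × 30 = 5.85 kWh
Cost = 15.6 × $0.19 + 5.85 × $0.12 = $2.964 + $0.702 = $3.67

$3.67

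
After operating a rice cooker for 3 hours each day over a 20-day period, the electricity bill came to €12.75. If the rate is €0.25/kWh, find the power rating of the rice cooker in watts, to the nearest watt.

Energy = €12.75 ÷ €0.25/kWh = 51 kWh
Runtime = 3 h/day × 20 days = 60 h
Power = 51 kWh ÷ 60 h = 0.85 kW = 850 W

850 W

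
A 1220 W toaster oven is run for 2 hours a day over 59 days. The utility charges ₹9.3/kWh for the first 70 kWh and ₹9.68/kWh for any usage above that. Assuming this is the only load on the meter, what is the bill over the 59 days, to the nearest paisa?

Runtime = 2 h/day × 59 days = 118 h
Energy = 1.22 kW × 118 h = 143.96 kWh
Tier 1 (0–70 kWh): 70 × ₹9.3 = ₹651
Above 70 kWh: 73.96 × ₹9.68 = ₹715.9328
Bill = ₹1366.93

₹1366.93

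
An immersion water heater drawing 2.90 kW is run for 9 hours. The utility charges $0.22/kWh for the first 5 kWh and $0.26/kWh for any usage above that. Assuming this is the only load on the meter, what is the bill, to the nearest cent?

Energy = 2.9 kW × 9 h = 26.1 kWh
Tier 1 (0–5 kWh): 5 × $0.22 = $1.1
Above 5 kWh: 21.1 × $0.26 = $5.486
Bill = $6.59

$6.59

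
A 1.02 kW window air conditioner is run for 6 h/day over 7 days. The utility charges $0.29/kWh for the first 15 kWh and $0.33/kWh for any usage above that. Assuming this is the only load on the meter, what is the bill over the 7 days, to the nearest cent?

$13.54

Runtime = 6 h/day × 7 days = 42 h
Energy = 1.02 kW × 42 h = 42.84 kWh
Tier 1 (0–15 kWh): 15 × $0.29 = $4.35
Above 15 kWh: 27.84 × $0.33 = $9.1872
Bill = $13.54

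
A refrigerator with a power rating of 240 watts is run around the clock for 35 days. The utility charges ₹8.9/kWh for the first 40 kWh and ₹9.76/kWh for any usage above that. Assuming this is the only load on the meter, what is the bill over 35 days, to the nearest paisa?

₹1933.22

Runtime = 24 h × 35 = 840 h
Energy = 0.24 kW × 840 h = 201.6 kWh
Tier 1 (0–40 kWh): 40 × ₹8.9 = ₹356
Above 40 kWh: 161.6 × ₹9.76 = ₹1577.216
Bill = ₹1933.22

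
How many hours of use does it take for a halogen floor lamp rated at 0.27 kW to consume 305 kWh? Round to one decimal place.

Hours = 305 kWh ÷ 0.27 kW = 1129.6 h

1129.6 h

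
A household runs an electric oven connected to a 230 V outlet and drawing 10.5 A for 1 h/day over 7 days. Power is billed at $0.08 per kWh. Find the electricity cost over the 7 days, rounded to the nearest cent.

$1.35

Power = 10.5 A × 230 V = 2415 W = 2.415 kW
Runtime = 1 h/day × 7 days = 7 h
Energy = 2.415 kW × 7 h = 16.905 kWh
Cost = 16.905 kWh × $0.08/kWh = $1.35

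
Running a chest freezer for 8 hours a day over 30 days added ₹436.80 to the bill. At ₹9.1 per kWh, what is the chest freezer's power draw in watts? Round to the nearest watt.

200 W

Energy = ₹436.80 ÷ ₹9.1/kWh = 48 kWh
Runtime = 8 h/day × 30 days = 240 h
Power = 48 kWh ÷ 240 h = 0.2 kW = 200 W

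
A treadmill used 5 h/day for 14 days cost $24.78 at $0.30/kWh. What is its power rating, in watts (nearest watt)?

Energy = $24.78 ÷ $0.30/kWh = 82.6 kWh
Runtime = 5 h/day × 14 days = 70 h
Power = 82.6 kWh ÷ 70 h = 1.18 kW = 1180 W

1180 W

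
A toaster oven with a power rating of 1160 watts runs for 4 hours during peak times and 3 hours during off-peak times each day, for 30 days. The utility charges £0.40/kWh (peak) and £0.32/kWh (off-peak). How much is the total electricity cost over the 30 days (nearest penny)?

Peak energy = 1.16 kW × 4 h × 30 = 139.2 kWh
Off-peak energy = 1.16 kW × 3 h × 30 = 104.4 kWh
Cost = 139.2 × £0.40 + 104.4 × £0.32 = £55.68 + £33.408 = £89.09

£89.09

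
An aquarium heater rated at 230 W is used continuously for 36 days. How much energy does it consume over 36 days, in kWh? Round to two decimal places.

198.72 kWh

Runtime = 24 h × 36 = 864 h
Energy = 0.23 kW × 864 h = 198.72 kWh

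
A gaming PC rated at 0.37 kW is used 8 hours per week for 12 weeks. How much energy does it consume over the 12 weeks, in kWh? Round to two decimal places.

35.52 kWh

Runtime = 8 h/week × 12 weeks = 96 h
Energy = 0.37 kW × 96 h = 35.52 kWh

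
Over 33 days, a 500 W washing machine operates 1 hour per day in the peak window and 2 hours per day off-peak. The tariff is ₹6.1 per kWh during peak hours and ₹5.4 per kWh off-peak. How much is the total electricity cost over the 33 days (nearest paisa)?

₹278.85

Peak energy = 0.5 kW × 1 h × 33 = 16.5 kWh
Off-peak energy = 0.5 kW × 2 h × 33 = 33 kWh
Cost = 16.5 × ₹6.1 + 33 × ₹5.4 = ₹100.65 + ₹178.2 = ₹278.85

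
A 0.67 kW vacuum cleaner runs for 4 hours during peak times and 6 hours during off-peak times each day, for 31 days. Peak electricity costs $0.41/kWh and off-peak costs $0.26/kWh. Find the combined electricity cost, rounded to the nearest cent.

$66.46

Peak energy = 0.67 kW × 4 h × 31 = 83.08 kWh
Off-peak energy = 0.67 kW × 6 h × 31 = 124.62 kWh
Cost = 83.08 × $0.41 + 124.62 × $0.26 = $34.0628 + $32.4012 = $66.46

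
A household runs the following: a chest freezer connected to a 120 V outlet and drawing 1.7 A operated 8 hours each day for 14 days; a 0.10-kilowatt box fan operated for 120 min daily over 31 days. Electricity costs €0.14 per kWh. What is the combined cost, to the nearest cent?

chest freezer: Power = 1.7 A × 120 V = 204 W = 0.204 kW
chest freezer: Runtime = 8 h/day × 14 days = 112 h
chest freezer: 0.204 kW × 112 h = 22.848 kWh
box fan: Runtime = 120 min × 31 = 3720 min = 62 h
box fan: 0.1 kW × 62 h = 6.2 kWh
Total energy = 29.048 kWh
Cost = 29.048 × €0.14 = €4.07

€4.07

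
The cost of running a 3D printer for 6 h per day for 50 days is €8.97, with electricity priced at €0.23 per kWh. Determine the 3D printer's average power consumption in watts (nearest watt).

130 W

Energy = €8.97 ÷ €0.23/kWh = 39 kWh
Runtime = 6 h/day × 50 days = 300 h
Power = 39 kWh ÷ 300 h = 0.13 kW = 130 W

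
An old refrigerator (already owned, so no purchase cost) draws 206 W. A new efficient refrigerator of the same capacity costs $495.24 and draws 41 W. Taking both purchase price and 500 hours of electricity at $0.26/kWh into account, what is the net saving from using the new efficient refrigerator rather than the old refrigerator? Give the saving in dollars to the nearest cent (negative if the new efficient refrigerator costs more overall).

old refrigerator: $0.00 + (206/1000) kW × 500 h × $0.26 = $0.00 + $26.78 = $26.78
new efficient refrigerator: $495.24 + (41/1000) kW × 500 h × $0.26 = $495.24 + $5.33 = $500.57
Saving = $26.78 − $500.57 = −$473.79

-$473.79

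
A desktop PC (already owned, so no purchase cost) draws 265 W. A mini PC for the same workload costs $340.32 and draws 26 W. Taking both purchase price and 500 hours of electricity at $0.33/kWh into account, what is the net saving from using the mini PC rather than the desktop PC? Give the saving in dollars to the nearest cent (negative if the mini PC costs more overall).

desktop PC: $0.00 + (265/1000) kW × 500 h × $0.33 = $0.00 + $43.725 = $43.725
mini PC: $340.32 + (26/1000) kW × 500 h × $0.33 = $340.32 + $4.29 = $344.61
Saving = $43.725 − $344.61 = −$300.885 → -$300.89

-$300.89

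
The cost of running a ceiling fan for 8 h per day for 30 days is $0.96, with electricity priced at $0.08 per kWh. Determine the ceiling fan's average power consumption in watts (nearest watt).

Energy = $0.96 ÷ $0.08/kWh = 12 kWh
Runtime = 8 h/day × 30 days = 240 h
Power = 12 kWh ÷ 240 h = 0.05 kW = 50 W

50 W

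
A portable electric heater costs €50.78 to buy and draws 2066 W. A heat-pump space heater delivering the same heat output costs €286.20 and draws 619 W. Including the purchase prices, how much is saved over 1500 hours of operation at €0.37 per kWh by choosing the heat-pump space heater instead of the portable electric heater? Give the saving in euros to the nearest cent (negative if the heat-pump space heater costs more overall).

€567.67

portable electric heater: €50.78 + (2066/1000) kW × 1500 h × €0.37 = €50.78 + €1146.63 = €1197.41
heat-pump space heater: €286.20 + (619/1000) kW × 1500 h × €0.37 = €286.20 + €343.545 = €629.745
Saving = €1197.41 − €629.745 = €567.665 → €567.67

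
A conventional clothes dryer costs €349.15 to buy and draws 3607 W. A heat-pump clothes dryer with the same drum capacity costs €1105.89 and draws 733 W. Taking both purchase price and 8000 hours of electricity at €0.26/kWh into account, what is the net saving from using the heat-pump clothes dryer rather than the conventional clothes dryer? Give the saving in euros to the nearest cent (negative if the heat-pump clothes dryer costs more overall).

conventional clothes dryer: €349.15 + (3607/1000) kW × 8000 h × €0.26 = €349.15 + €7502.56 = €7851.71
heat-pump clothes dryer: €1105.89 + (733/1000) kW × 8000 h × €0.26 = €1105.89 + €1524.64 = €2630.53
Saving = €7851.71 − €2630.53 = €5221.18

€5221.18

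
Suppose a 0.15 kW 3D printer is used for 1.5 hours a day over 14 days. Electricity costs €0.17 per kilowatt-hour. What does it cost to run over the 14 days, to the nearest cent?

Runtime = 1.5 h/day × 14 days = 21 h
Energy = 0.15 kW × 21 h = 3.15 kWh
Cost = 3.15 kWh × €0.17/kWh = €0.54

€0.54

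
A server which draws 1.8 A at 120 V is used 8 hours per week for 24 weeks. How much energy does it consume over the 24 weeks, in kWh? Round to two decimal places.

Power = 1.8 A × 120 V = 216 W = 0.216 kW
Runtime = 8 h/week × 24 weeks = 192 h
Energy = 0.216 kW × 192 h = 41.472 kWh ≈ 41.47 kWh

41.47 kWh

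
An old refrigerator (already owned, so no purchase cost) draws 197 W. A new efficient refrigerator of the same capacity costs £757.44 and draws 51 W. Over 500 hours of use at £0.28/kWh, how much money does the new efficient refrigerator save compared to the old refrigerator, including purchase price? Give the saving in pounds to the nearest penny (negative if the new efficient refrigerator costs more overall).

old refrigerator: £0.00 + (197/1000) kW × 500 h × £0.28 = £0.00 + £27.58 = £27.58
new efficient refrigerator: £757.44 + (51/1000) kW × 500 h × £0.28 = £757.44 + £7.14 = £764.58
Saving = £27.58 − £764.58 = −£737

-£737.00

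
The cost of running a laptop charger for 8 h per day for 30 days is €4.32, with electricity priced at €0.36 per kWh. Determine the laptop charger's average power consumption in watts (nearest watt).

Energy = €4.32 ÷ €0.36/kWh = 12 kWh
Runtime = 8 h/day × 30 days = 240 h
Power = 12 kWh ÷ 240 h = 0.05 kW = 50 W

50 W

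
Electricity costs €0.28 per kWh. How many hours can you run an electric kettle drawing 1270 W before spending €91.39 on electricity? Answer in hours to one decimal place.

Energy available = €91.39 ÷ €0.28/kWh = 326.3929 kWh
Hours = 326.3929 kWh ÷ 1.27 kW = 257.0 h

257.0 h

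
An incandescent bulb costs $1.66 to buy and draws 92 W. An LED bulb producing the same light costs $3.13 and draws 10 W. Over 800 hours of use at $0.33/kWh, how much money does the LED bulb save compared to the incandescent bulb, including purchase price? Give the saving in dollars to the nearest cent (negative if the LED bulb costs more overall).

incandescent bulb: $1.66 + (92/1000) kW × 800 h × $0.33 = $1.66 + $24.288 = $25.948
LED bulb: $3.13 + (10/1000) kW × 800 h × $0.33 = $3.13 + $2.64 = $5.77
Saving = $25.948 − $5.77 = $20.178 → $20.18

$20.18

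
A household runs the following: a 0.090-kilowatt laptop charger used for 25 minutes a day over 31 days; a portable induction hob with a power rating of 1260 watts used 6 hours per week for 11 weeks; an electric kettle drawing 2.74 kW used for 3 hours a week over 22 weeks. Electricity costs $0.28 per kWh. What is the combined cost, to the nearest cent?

laptop charger: Runtime = 25 min × 31 = 775 min = 12.916666… h
laptop charger: 0.09 kW × 12.916666… h = 1.1625 kWh
portable induction hob: Runtime = 6 h/week × 11 weeks = 66 h
portable induction hob: 1.26 kW × 66 h = 83.16 kWh
electric kettle: Runtime = 3 h/week × 22 weeks = 66 h
electric kettle: 2.74 kW × 66 h = 180.84 kWh
Total energy = 265.1625 kWh
Cost = 265.1625 × $0.28 = $74.25

$74.25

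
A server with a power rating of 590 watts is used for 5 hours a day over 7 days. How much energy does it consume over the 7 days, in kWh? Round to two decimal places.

20.65 kWh

Runtime = 5 h/day × 7 days = 35 h
Energy = 0.59 kW × 35 h = 20.65 kWh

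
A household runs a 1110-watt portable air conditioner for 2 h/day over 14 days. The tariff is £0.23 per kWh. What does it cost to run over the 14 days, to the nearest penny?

£7.15

Runtime = 2 h/day × 14 days = 28 h
Energy = 1.11 kW × 28 h = 31.08 kWh
Cost = 31.08 kWh × £0.23/kWh = £7.15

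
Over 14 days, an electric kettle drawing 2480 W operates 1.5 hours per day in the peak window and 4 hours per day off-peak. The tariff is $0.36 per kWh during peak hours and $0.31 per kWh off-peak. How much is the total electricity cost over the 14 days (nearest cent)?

$61.80

Peak energy = 2.48 kW × 1.5 h × 14 = 52.08 kWh
Off-peak energy = 2.48 kW × 4 h × 14 = 138.88 kWh
Cost = 52.08 × $0.36 + 138.88 × $0.31 = $18.7488 + $43.0528 = $61.80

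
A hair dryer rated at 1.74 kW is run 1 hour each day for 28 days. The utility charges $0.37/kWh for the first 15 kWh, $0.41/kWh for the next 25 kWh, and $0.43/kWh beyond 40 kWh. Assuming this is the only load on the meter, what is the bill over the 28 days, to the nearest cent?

$19.55

Runtime = 1 h/day × 28 days = 28 h
Energy = 1.74 kW × 28 h = 48.72 kWh
Tier 1 (0–15 kWh): 15 × $0.37 = $5.55
Tier 2 (15–40 kWh): 25 × $0.41 = $10.25
Above 40 kWh: 8.72 × $0.43 = $3.7496
Bill = $19.55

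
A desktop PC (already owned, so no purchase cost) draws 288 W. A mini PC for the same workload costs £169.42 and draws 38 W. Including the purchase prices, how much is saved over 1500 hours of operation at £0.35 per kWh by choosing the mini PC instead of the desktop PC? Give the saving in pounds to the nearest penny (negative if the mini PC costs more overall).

desktop PC: £0.00 + (288/1000) kW × 1500 h × £0.35 = £0.00 + £151.2 = £151.2
mini PC: £169.42 + (38/1000) kW × 1500 h × £0.35 = £169.42 + £19.95 = £189.37
Saving = £151.2 − £189.37 = −£38.17

-£38.17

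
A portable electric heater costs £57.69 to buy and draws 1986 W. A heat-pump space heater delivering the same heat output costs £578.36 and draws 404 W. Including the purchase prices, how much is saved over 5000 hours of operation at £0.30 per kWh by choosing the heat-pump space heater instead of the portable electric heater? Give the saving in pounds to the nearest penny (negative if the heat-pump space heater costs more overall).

portable electric heater: £57.69 + (1986/1000) kW × 5000 h × £0.30 = £57.69 + £2979 = £3036.69
heat-pump space heater: £578.36 + (404/1000) kW × 5000 h × £0.30 = £578.36 + £606 = £1184.36
Saving = £3036.69 − £1184.36 = £1852.33

£1852.33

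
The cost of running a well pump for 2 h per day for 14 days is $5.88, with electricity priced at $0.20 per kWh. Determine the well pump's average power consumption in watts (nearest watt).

Energy = $5.88 ÷ $0.20/kWh = 29.4 kWh
Runtime = 2 h/day × 14 days = 28 h
Power = 29.4 kWh ÷ 28 h = 1.05 kW = 1050 W

1050 W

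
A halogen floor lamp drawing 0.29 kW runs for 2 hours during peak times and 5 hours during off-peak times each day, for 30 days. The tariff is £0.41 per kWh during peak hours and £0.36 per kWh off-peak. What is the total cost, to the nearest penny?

Peak energy = 0.29 kW × 2 h × 30 = 17.4 kWh
Off-peak energy = 0.29 kW × 5 h × 30 = 43.5 kWh
Cost = 17.4 × £0.41 + 43.5 × £0.36 = £7.134 + £15.66 = £22.79

£22.79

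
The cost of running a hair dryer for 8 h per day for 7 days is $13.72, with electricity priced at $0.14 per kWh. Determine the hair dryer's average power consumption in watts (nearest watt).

1750 W

Energy = $13.72 ÷ $0.14/kWh = 98 kWh
Runtime = 8 h/day × 7 days = 56 h
Power = 98 kWh ÷ 56 h = 1.75 kW = 1750 W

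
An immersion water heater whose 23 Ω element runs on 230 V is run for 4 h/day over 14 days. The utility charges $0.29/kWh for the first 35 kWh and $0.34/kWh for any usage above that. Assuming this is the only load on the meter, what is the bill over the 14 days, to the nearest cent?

$42.04

Power = V²/R = 230²/23 = 2300 W = 2.3 kW
Runtime = 4 h/day × 14 days = 56 h
Energy = 2.3 kW × 56 h = 128.8 kWh
Tier 1 (0–35 kWh): 35 × $0.29 = $10.15
Above 35 kWh: 93.8 × $0.34 = $31.892
Bill = $42.04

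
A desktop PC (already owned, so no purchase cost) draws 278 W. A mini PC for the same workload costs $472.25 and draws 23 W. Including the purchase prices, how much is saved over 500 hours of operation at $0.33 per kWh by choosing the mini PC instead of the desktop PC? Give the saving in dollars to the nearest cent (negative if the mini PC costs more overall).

-$430.18

desktop PC: $0.00 + (278/1000) kW × 500 h × $0.33 = $0.00 + $45.87 = $45.87
mini PC: $472.25 + (23/1000) kW × 500 h × $0.33 = $472.25 + $3.795 = $476.045
Saving = $45.87 − $476.045 = −$430.175 → -$430.18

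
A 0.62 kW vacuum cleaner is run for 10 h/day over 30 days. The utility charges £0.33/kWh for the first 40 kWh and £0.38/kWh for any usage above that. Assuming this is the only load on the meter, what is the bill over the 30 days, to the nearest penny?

£68.68

Runtime = 10 h/day × 30 days = 300 h
Energy = 0.62 kW × 300 h = 186 kWh
Tier 1 (0–40 kWh): 40 × £0.33 = £13.2
Above 40 kWh: 146 × £0.38 = £55.48
Bill = £68.68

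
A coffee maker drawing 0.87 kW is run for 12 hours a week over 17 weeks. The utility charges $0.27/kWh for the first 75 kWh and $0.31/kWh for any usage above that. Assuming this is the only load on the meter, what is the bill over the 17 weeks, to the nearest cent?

$52.02

Runtime = 12 h/week × 17 weeks = 204 h
Energy = 0.87 kW × 204 h = 177.48 kWh
Tier 1 (0–75 kWh): 75 × $0.27 = $20.25
Above 75 kWh: 102.48 × $0.31 = $31.7688
Bill = $52.02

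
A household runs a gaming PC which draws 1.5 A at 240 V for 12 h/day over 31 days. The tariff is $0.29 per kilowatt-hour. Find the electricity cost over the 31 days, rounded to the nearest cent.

Power = 1.5 A × 240 V = 360 W = 0.36 kW
Runtime = 12 h/day × 31 days = 372 h
Energy = 0.36 kW × 372 h = 133.92 kWh
Cost = 133.92 kWh × $0.29/kWh = $38.84

$38.84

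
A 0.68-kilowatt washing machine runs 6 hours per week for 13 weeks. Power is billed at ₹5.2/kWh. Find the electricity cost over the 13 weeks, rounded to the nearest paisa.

Runtime = 6 h/week × 13 weeks = 78 h
Energy = 0.68 kW × 78 h = 53.04 kWh
Cost = 53.04 kWh × ₹5.2/kWh = ₹275.81

₹275.81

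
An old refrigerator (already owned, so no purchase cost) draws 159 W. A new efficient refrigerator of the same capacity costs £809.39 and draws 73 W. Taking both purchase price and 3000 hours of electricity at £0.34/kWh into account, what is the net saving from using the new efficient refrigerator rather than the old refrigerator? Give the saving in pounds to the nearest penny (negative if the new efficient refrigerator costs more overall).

old refrigerator: £0.00 + (159/1000) kW × 3000 h × £0.34 = £0.00 + £162.18 = £162.18
new efficient refrigerator: £809.39 + (73/1000) kW × 3000 h × £0.34 = £809.39 + £74.46 = £883.85
Saving = £162.18 − £883.85 = −£721.67

-£721.67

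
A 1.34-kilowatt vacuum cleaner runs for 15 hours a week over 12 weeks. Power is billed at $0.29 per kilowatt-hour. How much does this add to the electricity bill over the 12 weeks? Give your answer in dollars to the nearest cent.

$69.95

Runtime = 15 h/week × 12 weeks = 180 h
Energy = 1.34 kW × 180 h = 241.2 kWh
Cost = 241.2 kWh × $0.29/kWh = $69.95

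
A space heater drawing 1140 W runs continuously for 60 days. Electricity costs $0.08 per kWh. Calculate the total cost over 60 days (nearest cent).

Runtime = 24 h × 60 = 1440 h
Energy = 1.14 kW × 1440 h = 1641.6 kWh
Cost = 1641.6 kWh × $0.08/kWh = $131.33

$131.33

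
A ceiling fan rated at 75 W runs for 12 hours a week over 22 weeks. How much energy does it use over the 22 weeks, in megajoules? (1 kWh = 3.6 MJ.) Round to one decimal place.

Runtime = 12 h/week × 22 weeks = 264 h
Energy = 0.075 kW × 264 h = 19.8 kWh
= 19.8 × 3.6 MJ = 71.3 MJ

71.3 MJ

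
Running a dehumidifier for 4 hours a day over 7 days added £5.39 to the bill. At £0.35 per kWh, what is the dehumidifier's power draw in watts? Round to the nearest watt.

550 W

Energy = £5.39 ÷ £0.35/kWh = 15.4 kWh
Runtime = 4 h/day × 7 days = 28 h
Power = 15.4 kWh ÷ 28 h = 0.55 kW = 550 W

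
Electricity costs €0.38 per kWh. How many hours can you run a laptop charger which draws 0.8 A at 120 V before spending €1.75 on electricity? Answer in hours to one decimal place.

48.0 h

Power = 0.8 A × 120 V = 96 W = 0.096 kW
Energy available = €1.75 ÷ €0.38/kWh = 4.6053 kWh
Hours = 4.6053 kWh ÷ 0.096 kW = 48.0 h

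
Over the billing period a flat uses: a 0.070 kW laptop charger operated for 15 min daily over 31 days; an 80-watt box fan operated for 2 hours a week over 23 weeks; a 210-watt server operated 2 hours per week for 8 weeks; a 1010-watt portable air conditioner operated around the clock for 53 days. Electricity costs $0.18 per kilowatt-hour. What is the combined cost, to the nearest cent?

laptop charger: Runtime = 15 min × 31 = 465 min = 7.75 h
laptop charger: 0.07 kW × 7.75 h = 0.5425 kWh
box fan: Runtime = 2 h/week × 23 weeks = 46 h
box fan: 0.08 kW × 46 h = 3.68 kWh
server: Runtime = 2 h/week × 8 weeks = 16 h
server: 0.21 kW × 16 h = 3.36 kWh
portable air conditioner: Runtime = 24 h × 53 = 1272 h
portable air conditioner: 1.01 kW × 1272 h = 1284.72 kWh
Total energy = 1292.3025 kWh
Cost = 1292.3025 × $0.18 = $232.61

$232.61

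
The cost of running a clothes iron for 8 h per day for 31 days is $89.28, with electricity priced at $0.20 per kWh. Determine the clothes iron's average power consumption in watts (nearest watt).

Energy = $89.28 ÷ $0.20/kWh = 446.4 kWh
Runtime = 8 h/day × 31 days = 248 h
Power = 446.4 kWh ÷ 248 h = 1.8 kW = 1800 W

1800 W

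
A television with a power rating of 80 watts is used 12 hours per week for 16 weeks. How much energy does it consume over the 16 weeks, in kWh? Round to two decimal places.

15.36 kWh

Runtime = 12 h/week × 16 weeks = 192 h
Energy = 0.08 kW × 192 h = 15.36 kWh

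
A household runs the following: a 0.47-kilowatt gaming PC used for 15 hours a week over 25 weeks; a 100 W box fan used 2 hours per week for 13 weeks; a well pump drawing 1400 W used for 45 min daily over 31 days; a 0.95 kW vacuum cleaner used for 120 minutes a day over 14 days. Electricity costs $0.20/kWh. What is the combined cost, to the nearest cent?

gaming PC: Runtime = 15 h/week × 25 weeks = 375 h
gaming PC: 0.47 kW × 375 h = 176.25 kWh
box fan: Runtime = 2 h/week × 13 weeks = 26 h
box fan: 0.1 kW × 26 h = 2.6 kWh
well pump: Runtime = 45 min × 31 = 1395 min = 23.25 h
well pump: 1.4 kW × 23.25 h = 32.55 kWh
vacuum cleaner: Runtime = 120 min × 14 = 1680 min = 28 h
vacuum cleaner: 0.95 kW × 28 h = 26.6 kWh
Total energy = 238 kWh
Cost = 238 × $0.20 = $47.60

$47.60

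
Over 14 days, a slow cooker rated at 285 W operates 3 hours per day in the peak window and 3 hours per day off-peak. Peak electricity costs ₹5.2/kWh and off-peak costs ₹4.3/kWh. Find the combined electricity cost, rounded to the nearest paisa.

₹113.72

Peak energy = 0.285 kW × 3 h × 14 = 11.97 kWh
Off-peak energy = 0.285 kW × 3 h × 14 = 11.97 kWh
Cost = 11.97 × ₹5.2 + 11.97 × ₹4.3 = ₹62.244 + ₹51.471 = ₹113.72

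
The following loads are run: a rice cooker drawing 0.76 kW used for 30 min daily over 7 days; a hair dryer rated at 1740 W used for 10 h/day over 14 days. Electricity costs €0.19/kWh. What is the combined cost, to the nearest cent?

€46.79

rice cooker: Runtime = 30 min × 7 = 210 min = 3.5 h
rice cooker: 0.76 kW × 3.5 h = 2.66 kWh
hair dryer: Runtime = 10 h/day × 14 days = 140 h
hair dryer: 1.74 kW × 140 h = 243.6 kWh
Total energy = 246.26 kWh
Cost = 246.26 × €0.19 = €46.79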